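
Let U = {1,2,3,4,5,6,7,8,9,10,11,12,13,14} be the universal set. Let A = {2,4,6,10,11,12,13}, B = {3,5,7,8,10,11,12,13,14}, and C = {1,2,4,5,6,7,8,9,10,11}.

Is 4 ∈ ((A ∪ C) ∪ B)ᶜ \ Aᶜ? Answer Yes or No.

No

4 ∈ A and 4 ∈ C, so 4 ∈ A ∪ C
4 ∈ (A ∪ C) and 4 ∉ B, so 4 ∈ (A ∪ C) ∪ B
4 ∉ ((A ∪ C) ∪ B)ᶜ since 4 ∈ ((A ∪ C) ∪ B)
4 ∈ A, so 4 ∉ Aᶜ
4 ∉ ((A ∪ C) ∪ B)ᶜ and 4 ∉ Aᶜ, so 4 ∉ ((A ∪ C) ∪ B)ᶜ \ Aᶜ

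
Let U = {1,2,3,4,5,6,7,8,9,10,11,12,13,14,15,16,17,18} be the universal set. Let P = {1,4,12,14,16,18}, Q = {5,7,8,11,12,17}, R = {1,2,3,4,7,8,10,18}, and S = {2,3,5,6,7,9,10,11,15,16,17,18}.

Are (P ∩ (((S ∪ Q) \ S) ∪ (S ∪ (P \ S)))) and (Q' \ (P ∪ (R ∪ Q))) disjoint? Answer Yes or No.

S ∪ Q = {2,3,5,6,7,8,9,10,11,12,15,16,17,18}
(S ∪ Q) \ S = {8,12}
P \ S = {1,4,12,14}
S ∪ (P \ S) = {1,2,3,4,5,6,7,9,10,11,12,14,15,16,17,18}
((S ∪ Q) \ S) ∪ (S ∪ (P \ S)) = {1,2,3,4,5,6,7,8,9,10,11,12,14,15,16,17,18}
P ∩ (((S ∪ Q) \ S) ∪ (S ∪ (P \ S))) = {1,4,12,14,16,18}
Q' = {1,2,3,4,6,9,10,13,14,15,16,18}
R ∪ Q = {1,2,3,4,5,7,8,10,11,12,17,18}
P ∪ (R ∪ Q) = {1,2,3,4,5,7,8,10,11,12,14,16,17,18}
Q' \ (P ∪ (R ∪ Q)) = {6,9,13,15}
{1,4,12,14,16,18} and {6,9,13,15} share no elements.

Yes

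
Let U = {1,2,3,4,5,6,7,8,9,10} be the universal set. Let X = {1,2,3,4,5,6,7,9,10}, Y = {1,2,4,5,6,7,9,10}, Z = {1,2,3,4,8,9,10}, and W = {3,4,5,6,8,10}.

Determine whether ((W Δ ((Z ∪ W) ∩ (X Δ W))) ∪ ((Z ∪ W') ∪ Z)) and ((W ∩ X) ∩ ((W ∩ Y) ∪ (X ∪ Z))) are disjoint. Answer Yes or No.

No

Z ∪ W = {1,2,3,4,5,6,8,9,10}
X Δ W = {1,2,7,8,9}
(Z ∪ W) ∩ (X Δ W) = {1,2,8,9}
W Δ ((Z ∪ W) ∩ (X Δ W)) = {1,2,3,4,5,6,9,10}
W' = {1,2,7,9}
Z ∪ W' = {1,2,3,4,7,8,9,10}
(Z ∪ W') ∪ Z = {1,2,3,4,7,8,9,10}
(W Δ ((Z ∪ W) ∩ (X Δ W))) ∪ ((Z ∪ W') ∪ Z) = {1,2,3,4,5,6,7,8,9,10}
W ∩ X = {3,4,5,6,10}
W ∩ Y = {4,5,6,10}
X ∪ Z = {1,2,3,4,5,6,7,8,9,10}
(W ∩ Y) ∪ (X ∪ Z) = {1,2,3,4,5,6,7,8,9,10}
(W ∩ X) ∩ ((W ∩ Y) ∪ (X ∪ Z)) = {3,4,5,6,10}
3 lies in both, so they are not disjoint.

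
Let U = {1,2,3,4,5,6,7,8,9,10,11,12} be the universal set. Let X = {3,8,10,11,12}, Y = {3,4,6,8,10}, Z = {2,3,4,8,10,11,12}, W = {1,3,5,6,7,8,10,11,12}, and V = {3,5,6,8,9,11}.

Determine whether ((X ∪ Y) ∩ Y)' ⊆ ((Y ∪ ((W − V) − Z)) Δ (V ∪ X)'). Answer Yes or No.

No

X ∪ Y = {3,4,6,8,10,11,12}
(X ∪ Y) ∩ Y = {3,4,6,8,10}
((X ∪ Y) ∩ Y)' = {1,2,5,7,9,11,12}
W − V = {1,7,10,12}
(W − V) − Z = {1,7}
Y ∪ ((W − V) − Z) = {1,3,4,6,7,8,10}
V ∪ X = {3,5,6,8,9,10,11,12}
(V ∪ X)' = {1,2,4,7}
(Y ∪ ((W − V) − Z)) Δ (V ∪ X)' = {2,3,6,8,10}
1 ∈ ((X ∪ Y) ∩ Y)' but 1 ∉ (Y ∪ ((W − V) − Z)) Δ (V ∪ X)', so the inclusion fails.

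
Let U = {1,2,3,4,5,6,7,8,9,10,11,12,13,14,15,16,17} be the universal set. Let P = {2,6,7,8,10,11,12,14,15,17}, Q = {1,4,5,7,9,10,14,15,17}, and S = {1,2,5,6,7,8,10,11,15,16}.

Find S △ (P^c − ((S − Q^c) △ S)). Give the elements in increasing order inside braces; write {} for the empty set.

{2,3,4,6,7,8,9,10,11,13,15,16}

P^c = {1,3,4,5,9,13,16}
Q^c = {2,3,6,8,11,12,13,16}
S − Q^c = {1,5,7,10,15}
(S − Q^c) △ S = {2,6,8,11,16}
P^c − ((S − Q^c) △ S) = {1,3,4,5,9,13}
S △ (P^c − ((S − Q^c) △ S)) = {2,3,4,6,7,8,9,10,11,13,15,16}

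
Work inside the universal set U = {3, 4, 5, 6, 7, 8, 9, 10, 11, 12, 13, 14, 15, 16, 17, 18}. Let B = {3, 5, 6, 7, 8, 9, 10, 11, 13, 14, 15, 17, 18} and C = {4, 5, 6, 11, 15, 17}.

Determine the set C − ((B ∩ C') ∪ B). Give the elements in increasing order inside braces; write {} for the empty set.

{4}

C' = {3, 7, 8, 9, 10, 12, 13, 14, 16, 18}
B ∩ C' = {3, 7, 8, 9, 10, 13, 14, 18}
(B ∩ C') ∪ B = {3, 5, 6, 7, 8, 9, 10, 11, 13, 14, 15, 17, 18}
C − ((B ∩ C') ∪ B) = {4}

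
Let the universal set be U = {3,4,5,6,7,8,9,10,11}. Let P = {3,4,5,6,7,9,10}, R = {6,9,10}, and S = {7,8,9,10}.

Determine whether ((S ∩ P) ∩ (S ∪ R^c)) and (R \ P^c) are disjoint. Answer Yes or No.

No

S ∩ P = {7,9,10}
R^c = {3,4,5,7,8,11}
S ∪ R^c = {3,4,5,7,8,9,10,11}
(S ∩ P) ∩ (S ∪ R^c) = {7,9,10}
P^c = {8,11}
R \ P^c = {6,9,10}
9 lies in both, so they are not disjoint.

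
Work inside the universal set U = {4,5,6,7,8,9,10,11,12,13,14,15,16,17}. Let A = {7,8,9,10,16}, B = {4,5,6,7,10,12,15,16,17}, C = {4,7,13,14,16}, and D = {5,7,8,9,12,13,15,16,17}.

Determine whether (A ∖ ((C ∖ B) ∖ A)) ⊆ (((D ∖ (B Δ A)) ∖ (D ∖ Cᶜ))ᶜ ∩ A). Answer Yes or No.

Yes

C ∖ B = {13,14}
(C ∖ B) ∖ A = {13,14}
A ∖ ((C ∖ B) ∖ A) = {7,8,9,10,16}
B Δ A = {4,5,6,8,9,12,15,17}
D ∖ (B Δ A) = {7,13,16}
Cᶜ = {5,6,8,9,10,11,12,15,17}
D ∖ Cᶜ = {7,13,16}
(D ∖ (B Δ A)) ∖ (D ∖ Cᶜ) = {}
((D ∖ (B Δ A)) ∖ (D ∖ Cᶜ))ᶜ = {4,5,6,7,8,9,10,11,12,13,14,15,16,17}
((D ∖ (B Δ A)) ∖ (D ∖ Cᶜ))ᶜ ∩ A = {7,8,9,10,16}
Every element of {7,8,9,10,16} is in {7,8,9,10,16}, so A ∖ ((C ∖ B) ∖ A) ⊆ ((D ∖ (B Δ A)) ∖ (D ∖ Cᶜ))ᶜ ∩ A.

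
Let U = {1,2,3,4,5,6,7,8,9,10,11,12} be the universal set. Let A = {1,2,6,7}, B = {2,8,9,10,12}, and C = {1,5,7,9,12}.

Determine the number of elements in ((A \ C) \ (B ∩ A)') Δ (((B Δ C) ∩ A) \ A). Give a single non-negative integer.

1

A \ C = {2,6}
B ∩ A = {2}
(B ∩ A)' = {1,3,4,5,6,7,8,9,10,11,12}
(A \ C) \ (B ∩ A)' = {2}
B Δ C = {1,2,5,7,8,10}
(B Δ C) ∩ A = {1,2,7}
((B Δ C) ∩ A) \ A = {}
((A \ C) \ (B ∩ A)') Δ (((B Δ C) ∩ A) \ A) = {2}
|((A \ C) \ (B ∩ A)') Δ (((B Δ C) ∩ A) \ A)| = 1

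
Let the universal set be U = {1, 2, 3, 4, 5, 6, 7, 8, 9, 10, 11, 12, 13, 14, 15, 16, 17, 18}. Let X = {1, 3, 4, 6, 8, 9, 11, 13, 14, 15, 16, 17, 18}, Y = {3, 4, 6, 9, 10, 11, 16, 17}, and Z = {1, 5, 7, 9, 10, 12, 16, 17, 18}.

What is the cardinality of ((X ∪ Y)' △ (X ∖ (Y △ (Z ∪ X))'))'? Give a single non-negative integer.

8

X ∪ Y = {1, 3, 4, 6, 8, 9, 10, 11, 13, 14, 15, 16, 17, 18}
(X ∪ Y)' = {2, 5, 7, 12}
Z ∪ X = {1, 3, 4, 5, 6, 7, 8, 9, 10, 11, 12, 13, 14, 15, 16, 17, 18}
Y △ (Z ∪ X) = {1, 5, 7, 8, 12, 13, 14, 15, 18}
(Y △ (Z ∪ X))' = {2, 3, 4, 6, 9, 10, 11, 16, 17}
X ∖ (Y △ (Z ∪ X))' = {1, 8, 13, 14, 15, 18}
(X ∪ Y)' △ (X ∖ (Y △ (Z ∪ X))') = {1, 2, 5, 7, 8, 12, 13, 14, 15, 18}
((X ∪ Y)' △ (X ∖ (Y △ (Z ∪ X))'))' = {3, 4, 6, 9, 10, 11, 16, 17}
|((X ∪ Y)' △ (X ∖ (Y △ (Z ∪ X))'))'| = 8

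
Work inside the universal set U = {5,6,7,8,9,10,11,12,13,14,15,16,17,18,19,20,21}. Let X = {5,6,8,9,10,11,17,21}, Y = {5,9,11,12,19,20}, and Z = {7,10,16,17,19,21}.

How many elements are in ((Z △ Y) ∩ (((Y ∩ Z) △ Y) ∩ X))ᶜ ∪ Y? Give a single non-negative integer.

Z △ Y = {5,7,9,10,11,12,16,17,20,21}
Y ∩ Z = {19}
(Y ∩ Z) △ Y = {5,9,11,12,20}
((Y ∩ Z) △ Y) ∩ X = {5,9,11}
(Z △ Y) ∩ (((Y ∩ Z) △ Y) ∩ X) = {5,9,11}
((Z △ Y) ∩ (((Y ∩ Z) △ Y) ∩ X))ᶜ = {6,7,8,10,12,13,14,15,16,17,18,19,20,21}
((Z △ Y) ∩ (((Y ∩ Z) △ Y) ∩ X))ᶜ ∪ Y = {5,6,7,8,9,10,11,12,13,14,15,16,17,18,19,20,21}
|((Z △ Y) ∩ (((Y ∩ Z) △ Y) ∩ X))ᶜ ∪ Y| = 17

17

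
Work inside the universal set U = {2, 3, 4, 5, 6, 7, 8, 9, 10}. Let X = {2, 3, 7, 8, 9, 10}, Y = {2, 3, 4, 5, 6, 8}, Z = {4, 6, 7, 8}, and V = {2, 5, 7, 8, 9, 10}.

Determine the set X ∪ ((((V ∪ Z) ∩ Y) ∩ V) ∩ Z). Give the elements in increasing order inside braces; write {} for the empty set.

V ∪ Z = {2, 4, 5, 6, 7, 8, 9, 10}
(V ∪ Z) ∩ Y = {2, 4, 5, 6, 8}
((V ∪ Z) ∩ Y) ∩ V = {2, 5, 8}
(((V ∪ Z) ∩ Y) ∩ V) ∩ Z = {8}
X ∪ ((((V ∪ Z) ∩ Y) ∩ V) ∩ Z) = {2, 3, 7, 8, 9, 10}

{2, 3, 7, 8, 9, 10}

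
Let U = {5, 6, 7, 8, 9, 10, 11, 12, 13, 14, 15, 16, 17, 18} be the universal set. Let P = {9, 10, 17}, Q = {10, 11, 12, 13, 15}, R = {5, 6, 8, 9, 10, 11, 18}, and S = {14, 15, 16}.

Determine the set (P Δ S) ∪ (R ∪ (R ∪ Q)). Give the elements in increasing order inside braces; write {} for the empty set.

P Δ S = {9, 10, 14, 15, 16, 17}
R ∪ Q = {5, 6, 8, 9, 10, 11, 12, 13, 15, 18}
R ∪ (R ∪ Q) = {5, 6, 8, 9, 10, 11, 12, 13, 15, 18}
(P Δ S) ∪ (R ∪ (R ∪ Q)) = {5, 6, 8, 9, 10, 11, 12, 13, 14, 15, 16, 17, 18}

{5, 6, 8, 9, 10, 11, 12, 13, 14, 15, 16, 17, 18}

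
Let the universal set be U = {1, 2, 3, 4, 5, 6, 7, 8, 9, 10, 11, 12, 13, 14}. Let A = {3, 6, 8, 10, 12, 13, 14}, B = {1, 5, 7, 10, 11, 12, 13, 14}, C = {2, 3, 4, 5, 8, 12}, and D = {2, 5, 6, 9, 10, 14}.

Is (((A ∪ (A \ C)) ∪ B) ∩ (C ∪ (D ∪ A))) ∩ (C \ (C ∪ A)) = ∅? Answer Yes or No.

A \ C = {6, 10, 13, 14}
A ∪ (A \ C) = {3, 6, 8, 10, 12, 13, 14}
(A ∪ (A \ C)) ∪ B = {1, 3, 5, 6, 7, 8, 10, 11, 12, 13, 14}
D ∪ A = {2, 3, 5, 6, 8, 9, 10, 12, 13, 14}
C ∪ (D ∪ A) = {2, 3, 4, 5, 6, 8, 9, 10, 12, 13, 14}
((A ∪ (A \ C)) ∪ B) ∩ (C ∪ (D ∪ A)) = {3, 5, 6, 8, 10, 12, 13, 14}
C ∪ A = {2, 3, 4, 5, 6, 8, 10, 12, 13, 14}
C \ (C ∪ A) = {}
{3, 5, 6, 8, 10, 12, 13, 14} and {} share no elements.

Yes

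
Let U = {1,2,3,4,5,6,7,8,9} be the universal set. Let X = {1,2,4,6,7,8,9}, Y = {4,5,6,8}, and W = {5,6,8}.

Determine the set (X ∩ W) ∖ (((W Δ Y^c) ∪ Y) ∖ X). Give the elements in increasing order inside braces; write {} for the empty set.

X ∩ W = {6,8}
Y^c = {1,2,3,7,9}
W Δ Y^c = {1,2,3,5,6,7,8,9}
(W Δ Y^c) ∪ Y = {1,2,3,4,5,6,7,8,9}
((W Δ Y^c) ∪ Y) ∖ X = {3,5}
(X ∩ W) ∖ (((W Δ Y^c) ∪ Y) ∖ X) = {6,8}

{6,8}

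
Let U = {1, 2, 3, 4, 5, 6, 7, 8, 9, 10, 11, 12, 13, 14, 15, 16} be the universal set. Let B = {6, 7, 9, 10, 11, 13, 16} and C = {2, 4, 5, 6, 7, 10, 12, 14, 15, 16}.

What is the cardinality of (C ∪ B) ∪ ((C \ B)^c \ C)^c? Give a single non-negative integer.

13

C ∪ B = {2, 4, 5, 6, 7, 9, 10, 11, 12, 13, 14, 15, 16}
C \ B = {2, 4, 5, 12, 14, 15}
(C \ B)^c = {1, 3, 6, 7, 8, 9, 10, 11, 13, 16}
(C \ B)^c \ C = {1, 3, 8, 9, 11, 13}
((C \ B)^c \ C)^c = {2, 4, 5, 6, 7, 10, 12, 14, 15, 16}
(C ∪ B) ∪ ((C \ B)^c \ C)^c = {2, 4, 5, 6, 7, 9, 10, 11, 12, 13, 14, 15, 16}
|(C ∪ B) ∪ ((C \ B)^c \ C)^c| = 13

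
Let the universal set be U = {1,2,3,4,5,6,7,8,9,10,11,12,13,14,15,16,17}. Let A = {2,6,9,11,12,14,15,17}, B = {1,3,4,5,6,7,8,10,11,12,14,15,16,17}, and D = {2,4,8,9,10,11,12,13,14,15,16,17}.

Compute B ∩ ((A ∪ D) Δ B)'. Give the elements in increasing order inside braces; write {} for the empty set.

{4,6,8,10,11,12,14,15,16,17}

A ∪ D = {2,4,6,8,9,10,11,12,13,14,15,16,17}
(A ∪ D) Δ B = {1,2,3,5,7,9,13}
((A ∪ D) Δ B)' = {4,6,8,10,11,12,14,15,16,17}
B ∩ ((A ∪ D) Δ B)' = {4,6,8,10,11,12,14,15,16,17}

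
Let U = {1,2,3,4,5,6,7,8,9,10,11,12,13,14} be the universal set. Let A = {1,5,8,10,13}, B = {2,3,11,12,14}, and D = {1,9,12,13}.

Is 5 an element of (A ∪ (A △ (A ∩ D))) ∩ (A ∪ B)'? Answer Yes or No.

5 ∈ A and 5 ∉ D, so 5 ∉ A ∩ D
5 ∈ A and 5 ∉ (A ∩ D), so 5 ∈ A △ (A ∩ D)
5 ∈ A and 5 ∈ (A △ (A ∩ D)), so 5 ∈ A ∪ (A △ (A ∩ D))
5 ∈ A and 5 ∉ B, so 5 ∈ A ∪ B
5 ∉ (A ∪ B)' since 5 ∈ (A ∪ B)
5 ∈ (A ∪ (A △ (A ∩ D))) and 5 ∉ (A ∪ B)', so 5 ∉ (A ∪ (A △ (A ∩ D))) ∩ (A ∪ B)'

No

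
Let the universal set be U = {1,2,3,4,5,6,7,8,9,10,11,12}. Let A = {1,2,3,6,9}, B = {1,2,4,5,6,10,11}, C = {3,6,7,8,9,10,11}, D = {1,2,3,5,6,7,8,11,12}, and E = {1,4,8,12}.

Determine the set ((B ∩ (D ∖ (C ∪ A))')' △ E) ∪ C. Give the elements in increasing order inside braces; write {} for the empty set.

C ∪ A = {1,2,3,6,7,8,9,10,11}
D ∖ (C ∪ A) = {5,12}
(D ∖ (C ∪ A))' = {1,2,3,4,6,7,8,9,10,11}
B ∩ (D ∖ (C ∪ A))' = {1,2,4,6,10,11}
(B ∩ (D ∖ (C ∪ A))')' = {3,5,7,8,9,12}
(B ∩ (D ∖ (C ∪ A))')' △ E = {1,3,4,5,7,9}
((B ∩ (D ∖ (C ∪ A))')' △ E) ∪ C = {1,3,4,5,6,7,8,9,10,11}

{1,3,4,5,6,7,8,9,10,11}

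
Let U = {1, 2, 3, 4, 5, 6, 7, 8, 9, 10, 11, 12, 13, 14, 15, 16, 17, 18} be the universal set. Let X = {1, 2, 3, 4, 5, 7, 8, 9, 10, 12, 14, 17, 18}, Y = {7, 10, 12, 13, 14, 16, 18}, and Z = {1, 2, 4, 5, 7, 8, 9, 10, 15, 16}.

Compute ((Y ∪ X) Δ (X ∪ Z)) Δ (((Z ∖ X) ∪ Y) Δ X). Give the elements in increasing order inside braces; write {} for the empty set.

Y ∪ X = {1, 2, 3, 4, 5, 7, 8, 9, 10, 12, 13, 14, 16, 17, 18}
X ∪ Z = {1, 2, 3, 4, 5, 7, 8, 9, 10, 12, 14, 15, 16, 17, 18}
(Y ∪ X) Δ (X ∪ Z) = {13, 15}
Z ∖ X = {15, 16}
(Z ∖ X) ∪ Y = {7, 10, 12, 13, 14, 15, 16, 18}
((Z ∖ X) ∪ Y) Δ X = {1, 2, 3, 4, 5, 8, 9, 13, 15, 16, 17}
((Y ∪ X) Δ (X ∪ Z)) Δ (((Z ∖ X) ∪ Y) Δ X) = {1, 2, 3, 4, 5, 8, 9, 16, 17}

{1, 2, 3, 4, 5, 8, 9, 16, 17}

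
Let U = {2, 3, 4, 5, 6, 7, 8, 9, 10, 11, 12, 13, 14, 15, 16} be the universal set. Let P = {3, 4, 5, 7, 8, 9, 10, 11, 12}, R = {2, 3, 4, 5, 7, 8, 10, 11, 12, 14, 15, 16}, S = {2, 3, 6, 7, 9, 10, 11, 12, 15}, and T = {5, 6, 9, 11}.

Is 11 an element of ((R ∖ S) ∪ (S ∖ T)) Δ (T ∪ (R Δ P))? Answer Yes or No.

Yes

11 ∈ R and 11 ∈ S, so 11 ∉ R ∖ S
11 ∈ S and 11 ∈ T, so 11 ∉ S ∖ T
11 ∉ (R ∖ S) and 11 ∉ (S ∖ T), so 11 ∉ (R ∖ S) ∪ (S ∖ T)
11 ∈ R and 11 ∈ P, so 11 ∉ R Δ P
11 ∈ T and 11 ∉ (R Δ P), so 11 ∈ T ∪ (R Δ P)
11 ∉ ((R ∖ S) ∪ (S ∖ T)) and 11 ∈ (T ∪ (R Δ P)), so 11 ∈ ((R ∖ S) ∪ (S ∖ T)) Δ (T ∪ (R Δ P))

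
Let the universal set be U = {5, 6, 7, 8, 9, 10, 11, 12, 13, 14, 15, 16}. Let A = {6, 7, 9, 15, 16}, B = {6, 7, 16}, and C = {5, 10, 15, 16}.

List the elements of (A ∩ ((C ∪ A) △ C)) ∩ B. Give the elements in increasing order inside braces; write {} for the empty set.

{6, 7}

C ∪ A = {5, 6, 7, 9, 10, 15, 16}
(C ∪ A) △ C = {6, 7, 9}
A ∩ ((C ∪ A) △ C) = {6, 7, 9}
(A ∩ ((C ∪ A) △ C)) ∩ B = {6, 7}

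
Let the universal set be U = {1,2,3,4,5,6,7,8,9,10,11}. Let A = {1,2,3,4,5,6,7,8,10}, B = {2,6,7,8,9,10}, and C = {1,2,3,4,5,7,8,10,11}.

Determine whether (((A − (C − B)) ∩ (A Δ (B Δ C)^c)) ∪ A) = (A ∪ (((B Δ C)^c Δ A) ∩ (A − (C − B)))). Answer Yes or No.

C − B = {1,3,4,5,11}
A − (C − B) = {2,6,7,8,10}
B Δ C = {1,3,4,5,6,9,11}
(B Δ C)^c = {2,7,8,10}
A Δ (B Δ C)^c = {1,3,4,5,6}
(A − (C − B)) ∩ (A Δ (B Δ C)^c) = {6}
((A − (C − B)) ∩ (A Δ (B Δ C)^c)) ∪ A = {1,2,3,4,5,6,7,8,10}
(B Δ C)^c Δ A = {1,3,4,5,6}
((B Δ C)^c Δ A) ∩ (A − (C − B)) = {6}
A ∪ (((B Δ C)^c Δ A) ∩ (A − (C − B))) = {1,2,3,4,5,6,7,8,10}
Both equal {1,2,3,4,5,6,7,8,10}, so ((A − (C − B)) ∩ (A Δ (B Δ C)^c)) ∪ A = A ∪ (((B Δ C)^c Δ A) ∩ (A − (C − B))).

Yes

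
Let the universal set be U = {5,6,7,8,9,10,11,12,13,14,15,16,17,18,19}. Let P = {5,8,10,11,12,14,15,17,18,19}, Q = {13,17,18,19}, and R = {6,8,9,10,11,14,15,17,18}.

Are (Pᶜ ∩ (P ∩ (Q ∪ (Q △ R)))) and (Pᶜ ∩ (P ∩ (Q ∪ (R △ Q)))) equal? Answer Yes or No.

Pᶜ = {6,7,9,13,16}
Q △ R = {6,8,9,10,11,13,14,15,19}
Q ∪ (Q △ R) = {6,8,9,10,11,13,14,15,17,18,19}
P ∩ (Q ∪ (Q △ R)) = {8,10,11,14,15,17,18,19}
Pᶜ ∩ (P ∩ (Q ∪ (Q △ R))) = {}
R △ Q = {6,8,9,10,11,13,14,15,19}
Q ∪ (R △ Q) = {6,8,9,10,11,13,14,15,17,18,19}
P ∩ (Q ∪ (R △ Q)) = {8,10,11,14,15,17,18,19}
Pᶜ ∩ (P ∩ (Q ∪ (R △ Q))) = {}
Both equal {}, so Pᶜ ∩ (P ∩ (Q ∪ (Q △ R))) = Pᶜ ∩ (P ∩ (Q ∪ (R △ Q))).

Yes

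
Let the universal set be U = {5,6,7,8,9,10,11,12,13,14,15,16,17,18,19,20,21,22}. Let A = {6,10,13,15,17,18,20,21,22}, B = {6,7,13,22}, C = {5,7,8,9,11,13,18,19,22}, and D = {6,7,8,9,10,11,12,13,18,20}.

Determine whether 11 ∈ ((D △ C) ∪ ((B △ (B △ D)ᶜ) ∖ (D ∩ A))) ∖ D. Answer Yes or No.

11 ∈ D and 11 ∈ C, so 11 ∉ D △ C
11 ∉ B and 11 ∈ D, so 11 ∈ B △ D
11 ∉ (B △ D)ᶜ since 11 ∈ (B △ D)
11 ∉ B and 11 ∉ (B △ D)ᶜ, so 11 ∉ B △ (B △ D)ᶜ
11 ∈ D and 11 ∉ A, so 11 ∉ D ∩ A
11 ∉ (B △ (B △ D)ᶜ) and 11 ∉ (D ∩ A), so 11 ∉ (B △ (B △ D)ᶜ) ∖ (D ∩ A)
11 ∉ (D △ C) and 11 ∉ ((B △ (B △ D)ᶜ) ∖ (D ∩ A)), so 11 ∉ (D △ C) ∪ ((B △ (B △ D)ᶜ) ∖ (D ∩ A))
11 ∉ ((D △ C) ∪ ((B △ (B △ D)ᶜ) ∖ (D ∩ A))) and 11 ∈ D, so 11 ∉ ((D △ C) ∪ ((B △ (B △ D)ᶜ) ∖ (D ∩ A))) ∖ D

No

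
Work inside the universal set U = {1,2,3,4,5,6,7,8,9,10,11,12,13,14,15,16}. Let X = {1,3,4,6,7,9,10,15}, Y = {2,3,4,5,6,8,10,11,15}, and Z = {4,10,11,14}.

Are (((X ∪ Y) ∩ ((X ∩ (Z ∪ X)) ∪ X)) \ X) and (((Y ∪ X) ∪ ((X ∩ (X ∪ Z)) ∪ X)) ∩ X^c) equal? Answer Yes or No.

X ∪ Y = {1,2,3,4,5,6,7,8,9,10,11,15}
Z ∪ X = {1,3,4,6,7,9,10,11,14,15}
X ∩ (Z ∪ X) = {1,3,4,6,7,9,10,15}
(X ∩ (Z ∪ X)) ∪ X = {1,3,4,6,7,9,10,15}
(X ∪ Y) ∩ ((X ∩ (Z ∪ X)) ∪ X) = {1,3,4,6,7,9,10,15}
((X ∪ Y) ∩ ((X ∩ (Z ∪ X)) ∪ X)) \ X = {}
Y ∪ X = {1,2,3,4,5,6,7,8,9,10,11,15}
X ∪ Z = {1,3,4,6,7,9,10,11,14,15}
X ∩ (X ∪ Z) = {1,3,4,6,7,9,10,15}
(X ∩ (X ∪ Z)) ∪ X = {1,3,4,6,7,9,10,15}
(Y ∪ X) ∪ ((X ∩ (X ∪ Z)) ∪ X) = {1,2,3,4,5,6,7,8,9,10,11,15}
X^c = {2,5,8,11,12,13,14,16}
((Y ∪ X) ∪ ((X ∩ (X ∪ Z)) ∪ X)) ∩ X^c = {2,5,8,11}
2 ∈ ((Y ∪ X) ∪ ((X ∩ (X ∪ Z)) ∪ X)) ∩ X^c but 2 ∉ ((X ∪ Y) ∩ ((X ∩ (Z ∪ X)) ∪ X)) \ X, so they differ.

No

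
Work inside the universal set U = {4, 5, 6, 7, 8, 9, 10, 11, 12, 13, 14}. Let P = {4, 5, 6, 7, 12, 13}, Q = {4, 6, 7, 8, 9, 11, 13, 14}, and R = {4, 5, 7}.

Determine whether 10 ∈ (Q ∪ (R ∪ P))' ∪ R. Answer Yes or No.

10 ∉ R and 10 ∉ P, so 10 ∉ R ∪ P
10 ∉ Q and 10 ∉ (R ∪ P), so 10 ∉ Q ∪ (R ∪ P)
10 ∈ (Q ∪ (R ∪ P))' since 10 ∉ (Q ∪ (R ∪ P))
10 ∈ (Q ∪ (R ∪ P))' and 10 ∉ R, so 10 ∈ (Q ∪ (R ∪ P))' ∪ R

Yes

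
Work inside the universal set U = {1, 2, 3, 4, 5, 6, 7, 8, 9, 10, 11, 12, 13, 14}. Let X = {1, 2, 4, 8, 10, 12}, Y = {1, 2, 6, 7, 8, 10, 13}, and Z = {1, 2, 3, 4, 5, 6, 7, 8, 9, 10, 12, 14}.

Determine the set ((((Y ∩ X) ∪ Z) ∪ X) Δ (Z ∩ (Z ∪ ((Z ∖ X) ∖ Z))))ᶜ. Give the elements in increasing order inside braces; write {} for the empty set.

Y ∩ X = {1, 2, 8, 10}
(Y ∩ X) ∪ Z = {1, 2, 3, 4, 5, 6, 7, 8, 9, 10, 12, 14}
((Y ∩ X) ∪ Z) ∪ X = {1, 2, 3, 4, 5, 6, 7, 8, 9, 10, 12, 14}
Z ∖ X = {3, 5, 6, 7, 9, 14}
(Z ∖ X) ∖ Z = {}
Z ∪ ((Z ∖ X) ∖ Z) = {1, 2, 3, 4, 5, 6, 7, 8, 9, 10, 12, 14}
Z ∩ (Z ∪ ((Z ∖ X) ∖ Z)) = {1, 2, 3, 4, 5, 6, 7, 8, 9, 10, 12, 14}
(((Y ∩ X) ∪ Z) ∪ X) Δ (Z ∩ (Z ∪ ((Z ∖ X) ∖ Z))) = {}
((((Y ∩ X) ∪ Z) ∪ X) Δ (Z ∩ (Z ∪ ((Z ∖ X) ∖ Z))))ᶜ = {1, 2, 3, 4, 5, 6, 7, 8, 9, 10, 11, 12, 13, 14}

{1, 2, 3, 4, 5, 6, 7, 8, 9, 10, 11, 12, 13, 14}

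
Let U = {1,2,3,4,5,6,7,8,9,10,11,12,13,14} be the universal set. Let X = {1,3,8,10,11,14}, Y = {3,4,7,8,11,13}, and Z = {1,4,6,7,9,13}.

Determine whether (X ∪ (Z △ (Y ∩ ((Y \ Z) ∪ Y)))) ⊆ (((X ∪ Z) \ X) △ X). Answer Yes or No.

Y \ Z = {3,8,11}
(Y \ Z) ∪ Y = {3,4,7,8,11,13}
Y ∩ ((Y \ Z) ∪ Y) = {3,4,7,8,11,13}
Z △ (Y ∩ ((Y \ Z) ∪ Y)) = {1,3,6,8,9,11}
X ∪ (Z △ (Y ∩ ((Y \ Z) ∪ Y))) = {1,3,6,8,9,10,11,14}
X ∪ Z = {1,3,4,6,7,8,9,10,11,13,14}
(X ∪ Z) \ X = {4,6,7,9,13}
((X ∪ Z) \ X) △ X = {1,3,4,6,7,8,9,10,11,13,14}
Every element of {1,3,6,8,9,10,11,14} is in {1,3,4,6,7,8,9,10,11,13,14}, so X ∪ (Z △ (Y ∩ ((Y \ Z) ∪ Y))) ⊆ ((X ∪ Z) \ X) △ X.

Yes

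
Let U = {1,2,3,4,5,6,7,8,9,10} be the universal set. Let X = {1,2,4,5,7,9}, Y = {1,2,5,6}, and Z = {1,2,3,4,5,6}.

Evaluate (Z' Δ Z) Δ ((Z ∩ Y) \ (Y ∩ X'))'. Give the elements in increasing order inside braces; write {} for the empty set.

Z' = {7,8,9,10}
Z' Δ Z = {1,2,3,4,5,6,7,8,9,10}
Z ∩ Y = {1,2,5,6}
X' = {3,6,8,10}
Y ∩ X' = {6}
(Z ∩ Y) \ (Y ∩ X') = {1,2,5}
((Z ∩ Y) \ (Y ∩ X'))' = {3,4,6,7,8,9,10}
(Z' Δ Z) Δ ((Z ∩ Y) \ (Y ∩ X'))' = {1,2,5}

{1,2,5}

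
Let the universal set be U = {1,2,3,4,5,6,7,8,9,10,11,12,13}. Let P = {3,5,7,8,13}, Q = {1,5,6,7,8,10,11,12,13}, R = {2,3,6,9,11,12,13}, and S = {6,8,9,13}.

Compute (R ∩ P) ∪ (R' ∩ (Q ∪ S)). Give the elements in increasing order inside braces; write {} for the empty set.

{1,3,5,7,8,10,13}

R ∩ P = {3,13}
R' = {1,4,5,7,8,10}
Q ∪ S = {1,5,6,7,8,9,10,11,12,13}
R' ∩ (Q ∪ S) = {1,5,7,8,10}
(R ∩ P) ∪ (R' ∩ (Q ∪ S)) = {1,3,5,7,8,10,13}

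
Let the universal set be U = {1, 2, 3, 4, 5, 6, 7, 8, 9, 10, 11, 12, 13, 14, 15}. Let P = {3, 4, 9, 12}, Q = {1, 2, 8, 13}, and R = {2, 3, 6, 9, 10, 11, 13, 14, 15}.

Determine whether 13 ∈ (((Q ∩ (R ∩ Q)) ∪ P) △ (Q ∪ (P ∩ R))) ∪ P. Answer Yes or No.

No

13 ∈ R and 13 ∈ Q, so 13 ∈ R ∩ Q
13 ∈ Q and 13 ∈ (R ∩ Q), so 13 ∈ Q ∩ (R ∩ Q)
13 ∈ (Q ∩ (R ∩ Q)) and 13 ∉ P, so 13 ∈ (Q ∩ (R ∩ Q)) ∪ P
13 ∉ P and 13 ∈ R, so 13 ∉ P ∩ R
13 ∈ Q and 13 ∉ (P ∩ R), so 13 ∈ Q ∪ (P ∩ R)
13 ∈ ((Q ∩ (R ∩ Q)) ∪ P) and 13 ∈ (Q ∪ (P ∩ R)), so 13 ∉ ((Q ∩ (R ∩ Q)) ∪ P) △ (Q ∪ (P ∩ R))
13 ∉ (((Q ∩ (R ∩ Q)) ∪ P) △ (Q ∪ (P ∩ R))) and 13 ∉ P, so 13 ∉ (((Q ∩ (R ∩ Q)) ∪ P) △ (Q ∪ (P ∩ R))) ∪ P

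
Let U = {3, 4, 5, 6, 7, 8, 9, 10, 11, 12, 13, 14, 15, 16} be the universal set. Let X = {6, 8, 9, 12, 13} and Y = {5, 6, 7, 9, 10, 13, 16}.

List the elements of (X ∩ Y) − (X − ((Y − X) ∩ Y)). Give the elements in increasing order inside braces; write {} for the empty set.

X ∩ Y = {6, 9, 13}
Y − X = {5, 7, 10, 16}
(Y − X) ∩ Y = {5, 7, 10, 16}
X − ((Y − X) ∩ Y) = {6, 8, 9, 12, 13}
(X ∩ Y) − (X − ((Y − X) ∩ Y)) = {}

{}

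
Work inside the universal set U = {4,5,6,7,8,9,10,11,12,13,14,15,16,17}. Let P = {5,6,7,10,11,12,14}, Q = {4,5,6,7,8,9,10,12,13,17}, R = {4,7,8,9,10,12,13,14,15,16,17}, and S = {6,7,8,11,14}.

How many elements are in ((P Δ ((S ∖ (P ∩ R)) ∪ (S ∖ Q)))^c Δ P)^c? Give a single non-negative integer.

P ∩ R = {7,10,12,14}
S ∖ (P ∩ R) = {6,8,11}
S ∖ Q = {11,14}
(S ∖ (P ∩ R)) ∪ (S ∖ Q) = {6,8,11,14}
P Δ ((S ∖ (P ∩ R)) ∪ (S ∖ Q)) = {5,7,8,10,12}
(P Δ ((S ∖ (P ∩ R)) ∪ (S ∖ Q)))^c = {4,6,9,11,13,14,15,16,17}
(P Δ ((S ∖ (P ∩ R)) ∪ (S ∖ Q)))^c Δ P = {4,5,7,9,10,12,13,15,16,17}
((P Δ ((S ∖ (P ∩ R)) ∪ (S ∖ Q)))^c Δ P)^c = {6,8,11,14}
|((P Δ ((S ∖ (P ∩ R)) ∪ (S ∖ Q)))^c Δ P)^c| = 4

4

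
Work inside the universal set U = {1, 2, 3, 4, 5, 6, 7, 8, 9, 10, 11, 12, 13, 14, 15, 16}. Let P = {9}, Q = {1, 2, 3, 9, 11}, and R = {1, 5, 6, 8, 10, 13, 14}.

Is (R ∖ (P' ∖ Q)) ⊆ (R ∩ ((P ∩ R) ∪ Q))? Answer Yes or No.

Yes

P' = {1, 2, 3, 4, 5, 6, 7, 8, 10, 11, 12, 13, 14, 15, 16}
P' ∖ Q = {4, 5, 6, 7, 8, 10, 12, 13, 14, 15, 16}
R ∖ (P' ∖ Q) = {1}
P ∩ R = {}
(P ∩ R) ∪ Q = {1, 2, 3, 9, 11}
R ∩ ((P ∩ R) ∪ Q) = {1}
Every element of {1} is in {1}, so R ∖ (P' ∖ Q) ⊆ R ∩ ((P ∩ R) ∪ Q).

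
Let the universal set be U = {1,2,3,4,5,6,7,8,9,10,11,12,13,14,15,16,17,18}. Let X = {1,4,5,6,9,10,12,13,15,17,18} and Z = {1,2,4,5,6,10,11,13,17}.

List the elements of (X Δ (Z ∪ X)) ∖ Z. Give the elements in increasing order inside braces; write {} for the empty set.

{}

Z ∪ X = {1,2,4,5,6,9,10,11,12,13,15,17,18}
X Δ (Z ∪ X) = {2,11}
(X Δ (Z ∪ X)) ∖ Z = {}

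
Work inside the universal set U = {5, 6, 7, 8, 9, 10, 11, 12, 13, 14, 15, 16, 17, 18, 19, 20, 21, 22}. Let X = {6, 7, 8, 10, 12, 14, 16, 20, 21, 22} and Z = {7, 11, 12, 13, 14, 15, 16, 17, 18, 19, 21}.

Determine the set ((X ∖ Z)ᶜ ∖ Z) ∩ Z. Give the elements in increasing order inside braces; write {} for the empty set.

X ∖ Z = {6, 8, 10, 20, 22}
(X ∖ Z)ᶜ = {5, 7, 9, 11, 12, 13, 14, 15, 16, 17, 18, 19, 21}
(X ∖ Z)ᶜ ∖ Z = {5, 9}
((X ∖ Z)ᶜ ∖ Z) ∩ Z = {}

{}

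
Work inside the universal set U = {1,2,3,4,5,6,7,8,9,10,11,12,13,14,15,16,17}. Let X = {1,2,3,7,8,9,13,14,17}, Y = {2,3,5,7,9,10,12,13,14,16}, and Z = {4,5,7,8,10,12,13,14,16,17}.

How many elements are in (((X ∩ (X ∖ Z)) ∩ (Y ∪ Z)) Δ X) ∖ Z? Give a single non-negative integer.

1

X ∖ Z = {1,2,3,9}
X ∩ (X ∖ Z) = {1,2,3,9}
Y ∪ Z = {2,3,4,5,7,8,9,10,12,13,14,16,17}
(X ∩ (X ∖ Z)) ∩ (Y ∪ Z) = {2,3,9}
((X ∩ (X ∖ Z)) ∩ (Y ∪ Z)) Δ X = {1,7,8,13,14,17}
(((X ∩ (X ∖ Z)) ∩ (Y ∪ Z)) Δ X) ∖ Z = {1}
|(((X ∩ (X ∖ Z)) ∩ (Y ∪ Z)) Δ X) ∖ Z| = 1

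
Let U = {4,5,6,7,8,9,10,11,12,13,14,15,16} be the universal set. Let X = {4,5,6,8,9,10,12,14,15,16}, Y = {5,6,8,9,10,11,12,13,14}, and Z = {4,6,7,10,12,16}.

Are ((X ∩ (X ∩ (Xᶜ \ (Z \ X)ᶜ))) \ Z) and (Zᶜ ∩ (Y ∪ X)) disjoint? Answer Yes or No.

Xᶜ = {7,11,13}
Z \ X = {7}
(Z \ X)ᶜ = {4,5,6,8,9,10,11,12,13,14,15,16}
Xᶜ \ (Z \ X)ᶜ = {7}
X ∩ (Xᶜ \ (Z \ X)ᶜ) = {}
X ∩ (X ∩ (Xᶜ \ (Z \ X)ᶜ)) = {}
(X ∩ (X ∩ (Xᶜ \ (Z \ X)ᶜ))) \ Z = {}
Zᶜ = {5,8,9,11,13,14,15}
Y ∪ X = {4,5,6,8,9,10,11,12,13,14,15,16}
Zᶜ ∩ (Y ∪ X) = {5,8,9,11,13,14,15}
{} and {5,8,9,11,13,14,15} share no elements.

Yes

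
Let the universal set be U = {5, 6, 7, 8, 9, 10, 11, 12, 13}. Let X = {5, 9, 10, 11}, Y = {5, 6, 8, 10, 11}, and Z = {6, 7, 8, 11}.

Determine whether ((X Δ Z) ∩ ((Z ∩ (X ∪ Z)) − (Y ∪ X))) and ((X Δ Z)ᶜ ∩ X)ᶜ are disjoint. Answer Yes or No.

No

X Δ Z = {5, 6, 7, 8, 9, 10}
X ∪ Z = {5, 6, 7, 8, 9, 10, 11}
Z ∩ (X ∪ Z) = {6, 7, 8, 11}
Y ∪ X = {5, 6, 8, 9, 10, 11}
(Z ∩ (X ∪ Z)) − (Y ∪ X) = {7}
(X Δ Z) ∩ ((Z ∩ (X ∪ Z)) − (Y ∪ X)) = {7}
(X Δ Z)ᶜ = {11, 12, 13}
(X Δ Z)ᶜ ∩ X = {11}
((X Δ Z)ᶜ ∩ X)ᶜ = {5, 6, 7, 8, 9, 10, 12, 13}
7 lies in both, so they are not disjoint.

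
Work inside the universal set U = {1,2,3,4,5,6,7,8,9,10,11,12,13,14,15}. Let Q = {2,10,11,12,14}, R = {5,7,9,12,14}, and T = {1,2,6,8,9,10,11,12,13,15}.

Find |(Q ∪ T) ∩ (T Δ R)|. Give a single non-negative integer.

9

Q ∪ T = {1,2,6,8,9,10,11,12,13,14,15}
T Δ R = {1,2,5,6,7,8,10,11,13,14,15}
(Q ∪ T) ∩ (T Δ R) = {1,2,6,8,10,11,13,14,15}
|(Q ∪ T) ∩ (T Δ R)| = 9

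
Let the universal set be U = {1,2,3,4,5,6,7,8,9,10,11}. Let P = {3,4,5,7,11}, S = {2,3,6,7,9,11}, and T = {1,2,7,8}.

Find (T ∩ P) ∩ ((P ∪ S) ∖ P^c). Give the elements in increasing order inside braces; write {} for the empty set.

{7}

T ∩ P = {7}
P ∪ S = {2,3,4,5,6,7,9,11}
P^c = {1,2,6,8,9,10}
(P ∪ S) ∖ P^c = {3,4,5,7,11}
(T ∩ P) ∩ ((P ∪ S) ∖ P^c) = {7}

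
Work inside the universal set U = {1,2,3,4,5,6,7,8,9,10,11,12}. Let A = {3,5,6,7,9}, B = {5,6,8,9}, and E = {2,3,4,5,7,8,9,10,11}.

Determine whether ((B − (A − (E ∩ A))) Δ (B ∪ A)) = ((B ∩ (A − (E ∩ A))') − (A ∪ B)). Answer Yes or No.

E ∩ A = {3,5,7,9}
A − (E ∩ A) = {6}
B − (A − (E ∩ A)) = {5,8,9}
B ∪ A = {3,5,6,7,8,9}
(B − (A − (E ∩ A))) Δ (B ∪ A) = {3,6,7}
(A − (E ∩ A))' = {1,2,3,4,5,7,8,9,10,11,12}
B ∩ (A − (E ∩ A))' = {5,8,9}
A ∪ B = {3,5,6,7,8,9}
(B ∩ (A − (E ∩ A))') − (A ∪ B) = {}
3 ∈ (B − (A − (E ∩ A))) Δ (B ∪ A) but 3 ∉ (B ∩ (A − (E ∩ A))') − (A ∪ B), so they differ.

No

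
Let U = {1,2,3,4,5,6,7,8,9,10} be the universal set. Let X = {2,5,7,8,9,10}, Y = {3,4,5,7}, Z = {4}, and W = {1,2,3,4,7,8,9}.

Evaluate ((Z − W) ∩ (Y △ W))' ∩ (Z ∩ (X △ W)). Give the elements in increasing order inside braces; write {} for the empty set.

{4}

Z − W = {}
Y △ W = {1,2,5,8,9}
(Z − W) ∩ (Y △ W) = {}
((Z − W) ∩ (Y △ W))' = {1,2,3,4,5,6,7,8,9,10}
X △ W = {1,3,4,5,10}
Z ∩ (X △ W) = {4}
((Z − W) ∩ (Y △ W))' ∩ (Z ∩ (X △ W)) = {4}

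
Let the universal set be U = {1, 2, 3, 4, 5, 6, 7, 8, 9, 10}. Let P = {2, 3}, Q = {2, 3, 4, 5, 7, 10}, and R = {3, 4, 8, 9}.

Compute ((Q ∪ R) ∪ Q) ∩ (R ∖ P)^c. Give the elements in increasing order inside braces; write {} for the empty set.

Q ∪ R = {2, 3, 4, 5, 7, 8, 9, 10}
(Q ∪ R) ∪ Q = {2, 3, 4, 5, 7, 8, 9, 10}
R ∖ P = {4, 8, 9}
(R ∖ P)^c = {1, 2, 3, 5, 6, 7, 10}
((Q ∪ R) ∪ Q) ∩ (R ∖ P)^c = {2, 3, 5, 7, 10}

{2, 3, 5, 7, 10}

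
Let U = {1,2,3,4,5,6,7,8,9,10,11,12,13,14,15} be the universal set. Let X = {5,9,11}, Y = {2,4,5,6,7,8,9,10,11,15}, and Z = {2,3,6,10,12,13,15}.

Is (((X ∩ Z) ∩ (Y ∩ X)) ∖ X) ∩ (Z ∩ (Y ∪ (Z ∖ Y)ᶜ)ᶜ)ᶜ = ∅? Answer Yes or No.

X ∩ Z = {}
Y ∩ X = {5,9,11}
(X ∩ Z) ∩ (Y ∩ X) = {}
((X ∩ Z) ∩ (Y ∩ X)) ∖ X = {}
Z ∖ Y = {3,12,13}
(Z ∖ Y)ᶜ = {1,2,4,5,6,7,8,9,10,11,14,15}
Y ∪ (Z ∖ Y)ᶜ = {1,2,4,5,6,7,8,9,10,11,14,15}
(Y ∪ (Z ∖ Y)ᶜ)ᶜ = {3,12,13}
Z ∩ (Y ∪ (Z ∖ Y)ᶜ)ᶜ = {3,12,13}
(Z ∩ (Y ∪ (Z ∖ Y)ᶜ)ᶜ)ᶜ = {1,2,4,5,6,7,8,9,10,11,14,15}
{} and {1,2,4,5,6,7,8,9,10,11,14,15} share no elements.

Yes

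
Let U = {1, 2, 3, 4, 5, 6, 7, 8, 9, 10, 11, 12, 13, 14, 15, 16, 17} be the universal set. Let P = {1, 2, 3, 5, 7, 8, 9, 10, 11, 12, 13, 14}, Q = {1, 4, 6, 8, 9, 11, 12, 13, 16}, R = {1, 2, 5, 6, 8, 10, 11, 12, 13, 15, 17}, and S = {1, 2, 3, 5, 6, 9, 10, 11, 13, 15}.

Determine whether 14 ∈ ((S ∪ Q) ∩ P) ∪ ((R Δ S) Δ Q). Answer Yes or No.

14 ∉ S and 14 ∉ Q, so 14 ∉ S ∪ Q
14 ∉ (S ∪ Q) and 14 ∈ P, so 14 ∉ (S ∪ Q) ∩ P
14 ∉ R and 14 ∉ S, so 14 ∉ R Δ S
14 ∉ (R Δ S) and 14 ∉ Q, so 14 ∉ (R Δ S) Δ Q
14 ∉ ((S ∪ Q) ∩ P) and 14 ∉ ((R Δ S) Δ Q), so 14 ∉ ((S ∪ Q) ∩ P) ∪ ((R Δ S) Δ Q)

No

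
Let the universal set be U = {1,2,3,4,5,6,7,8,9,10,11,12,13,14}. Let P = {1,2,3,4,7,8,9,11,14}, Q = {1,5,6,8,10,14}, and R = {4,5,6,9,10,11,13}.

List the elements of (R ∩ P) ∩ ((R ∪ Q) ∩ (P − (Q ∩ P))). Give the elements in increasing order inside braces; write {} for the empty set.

R ∩ P = {4,9,11}
R ∪ Q = {1,4,5,6,8,9,10,11,13,14}
Q ∩ P = {1,8,14}
P − (Q ∩ P) = {2,3,4,7,9,11}
(R ∪ Q) ∩ (P − (Q ∩ P)) = {4,9,11}
(R ∩ P) ∩ ((R ∪ Q) ∩ (P − (Q ∩ P))) = {4,9,11}

{4,9,11}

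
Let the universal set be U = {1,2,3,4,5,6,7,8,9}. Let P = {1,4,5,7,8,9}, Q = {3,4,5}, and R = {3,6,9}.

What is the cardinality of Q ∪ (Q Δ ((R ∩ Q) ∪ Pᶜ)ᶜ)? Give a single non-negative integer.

7

R ∩ Q = {3}
Pᶜ = {2,3,6}
(R ∩ Q) ∪ Pᶜ = {2,3,6}
((R ∩ Q) ∪ Pᶜ)ᶜ = {1,4,5,7,8,9}
Q Δ ((R ∩ Q) ∪ Pᶜ)ᶜ = {1,3,7,8,9}
Q ∪ (Q Δ ((R ∩ Q) ∪ Pᶜ)ᶜ) = {1,3,4,5,7,8,9}
|Q ∪ (Q Δ ((R ∩ Q) ∪ Pᶜ)ᶜ)| = 7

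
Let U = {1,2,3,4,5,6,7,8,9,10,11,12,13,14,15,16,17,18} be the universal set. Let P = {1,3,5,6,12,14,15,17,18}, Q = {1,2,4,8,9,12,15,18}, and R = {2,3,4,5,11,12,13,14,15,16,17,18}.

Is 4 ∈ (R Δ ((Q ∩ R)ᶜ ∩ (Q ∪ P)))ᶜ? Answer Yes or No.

4 ∈ Q and 4 ∈ R, so 4 ∈ Q ∩ R
4 ∉ (Q ∩ R)ᶜ since 4 ∈ (Q ∩ R)
4 ∈ Q and 4 ∉ P, so 4 ∈ Q ∪ P
4 ∉ (Q ∩ R)ᶜ and 4 ∈ (Q ∪ P), so 4 ∉ (Q ∩ R)ᶜ ∩ (Q ∪ P)
4 ∈ R and 4 ∉ ((Q ∩ R)ᶜ ∩ (Q ∪ P)), so 4 ∈ R Δ ((Q ∩ R)ᶜ ∩ (Q ∪ P))
4 ∉ (R Δ ((Q ∩ R)ᶜ ∩ (Q ∪ P)))ᶜ since 4 ∈ (R Δ ((Q ∩ R)ᶜ ∩ (Q ∪ P)))

No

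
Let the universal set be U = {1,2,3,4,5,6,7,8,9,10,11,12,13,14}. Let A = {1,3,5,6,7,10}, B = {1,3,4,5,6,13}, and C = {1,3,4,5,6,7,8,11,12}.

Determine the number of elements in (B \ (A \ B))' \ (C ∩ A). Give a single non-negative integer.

A \ B = {7,10}
B \ (A \ B) = {1,3,4,5,6,13}
(B \ (A \ B))' = {2,7,8,9,10,11,12,14}
C ∩ A = {1,3,5,6,7}
(B \ (A \ B))' \ (C ∩ A) = {2,8,9,10,11,12,14}
|(B \ (A \ B))' \ (C ∩ A)| = 7

7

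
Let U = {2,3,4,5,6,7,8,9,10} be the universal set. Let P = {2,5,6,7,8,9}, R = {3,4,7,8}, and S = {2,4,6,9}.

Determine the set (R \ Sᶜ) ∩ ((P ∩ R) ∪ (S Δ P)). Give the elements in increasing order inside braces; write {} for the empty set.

Sᶜ = {3,5,7,8,10}
R \ Sᶜ = {4}
P ∩ R = {7,8}
S Δ P = {4,5,7,8}
(P ∩ R) ∪ (S Δ P) = {4,5,7,8}
(R \ Sᶜ) ∩ ((P ∩ R) ∪ (S Δ P)) = {4}

{4}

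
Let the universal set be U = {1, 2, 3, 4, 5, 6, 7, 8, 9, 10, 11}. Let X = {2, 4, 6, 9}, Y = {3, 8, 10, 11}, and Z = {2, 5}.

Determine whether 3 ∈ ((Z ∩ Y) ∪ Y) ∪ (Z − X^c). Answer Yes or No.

3 ∉ Z and 3 ∈ Y, so 3 ∉ Z ∩ Y
3 ∉ (Z ∩ Y) and 3 ∈ Y, so 3 ∈ (Z ∩ Y) ∪ Y
3 ∉ X, so 3 ∈ X^c
3 ∉ Z and 3 ∈ X^c, so 3 ∉ Z − X^c
3 ∈ ((Z ∩ Y) ∪ Y) and 3 ∉ (Z − X^c), so 3 ∈ ((Z ∩ Y) ∪ Y) ∪ (Z − X^c)

Yes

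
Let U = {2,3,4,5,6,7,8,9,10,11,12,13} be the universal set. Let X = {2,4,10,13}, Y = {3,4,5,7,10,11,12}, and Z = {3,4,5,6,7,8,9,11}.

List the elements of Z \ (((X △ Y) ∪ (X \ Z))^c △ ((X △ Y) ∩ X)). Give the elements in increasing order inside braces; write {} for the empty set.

{3,5,7,11}

X △ Y = {2,3,5,7,11,12,13}
X \ Z = {2,10,13}
(X △ Y) ∪ (X \ Z) = {2,3,5,7,10,11,12,13}
((X △ Y) ∪ (X \ Z))^c = {4,6,8,9}
(X △ Y) ∩ X = {2,13}
((X △ Y) ∪ (X \ Z))^c △ ((X △ Y) ∩ X) = {2,4,6,8,9,13}
Z \ (((X △ Y) ∪ (X \ Z))^c △ ((X △ Y) ∩ X)) = {3,5,7,11}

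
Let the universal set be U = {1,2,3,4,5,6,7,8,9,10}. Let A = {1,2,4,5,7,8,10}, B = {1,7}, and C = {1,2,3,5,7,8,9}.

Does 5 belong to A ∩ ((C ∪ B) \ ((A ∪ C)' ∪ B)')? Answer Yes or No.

5 ∈ C and 5 ∉ B, so 5 ∈ C ∪ B
5 ∈ A and 5 ∈ C, so 5 ∈ A ∪ C
5 ∉ (A ∪ C)' since 5 ∈ (A ∪ C)
5 ∉ (A ∪ C)' and 5 ∉ B, so 5 ∉ (A ∪ C)' ∪ B
5 ∈ ((A ∪ C)' ∪ B)' since 5 ∉ ((A ∪ C)' ∪ B)
5 ∈ (C ∪ B) and 5 ∈ ((A ∪ C)' ∪ B)', so 5 ∉ (C ∪ B) \ ((A ∪ C)' ∪ B)'
5 ∈ A and 5 ∉ ((C ∪ B) \ ((A ∪ C)' ∪ B)'), so 5 ∉ A ∩ ((C ∪ B) \ ((A ∪ C)' ∪ B)')

No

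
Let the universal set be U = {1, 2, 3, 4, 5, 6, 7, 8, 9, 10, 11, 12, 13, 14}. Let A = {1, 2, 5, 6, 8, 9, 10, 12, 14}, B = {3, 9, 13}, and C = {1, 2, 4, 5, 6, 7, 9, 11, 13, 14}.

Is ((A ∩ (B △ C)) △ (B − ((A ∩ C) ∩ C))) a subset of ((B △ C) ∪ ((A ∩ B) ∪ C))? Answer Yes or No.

Yes

B △ C = {1, 2, 3, 4, 5, 6, 7, 11, 14}
A ∩ (B △ C) = {1, 2, 5, 6, 14}
A ∩ C = {1, 2, 5, 6, 9, 14}
(A ∩ C) ∩ C = {1, 2, 5, 6, 9, 14}
B − ((A ∩ C) ∩ C) = {3, 13}
(A ∩ (B △ C)) △ (B − ((A ∩ C) ∩ C)) = {1, 2, 3, 5, 6, 13, 14}
A ∩ B = {9}
(A ∩ B) ∪ C = {1, 2, 4, 5, 6, 7, 9, 11, 13, 14}
(B △ C) ∪ ((A ∩ B) ∪ C) = {1, 2, 3, 4, 5, 6, 7, 9, 11, 13, 14}
Every element of {1, 2, 3, 5, 6, 13, 14} is in {1, 2, 3, 4, 5, 6, 7, 9, 11, 13, 14}, so (A ∩ (B △ C)) △ (B − ((A ∩ C) ∩ C)) ⊆ (B △ C) ∪ ((A ∩ B) ∪ C).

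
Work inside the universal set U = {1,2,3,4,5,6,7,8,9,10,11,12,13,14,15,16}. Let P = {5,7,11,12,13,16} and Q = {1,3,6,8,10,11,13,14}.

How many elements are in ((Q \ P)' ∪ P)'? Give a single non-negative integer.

Q \ P = {1,3,6,8,10,14}
(Q \ P)' = {2,4,5,7,9,11,12,13,15,16}
(Q \ P)' ∪ P = {2,4,5,7,9,11,12,13,15,16}
((Q \ P)' ∪ P)' = {1,3,6,8,10,14}
|((Q \ P)' ∪ P)'| = 6

6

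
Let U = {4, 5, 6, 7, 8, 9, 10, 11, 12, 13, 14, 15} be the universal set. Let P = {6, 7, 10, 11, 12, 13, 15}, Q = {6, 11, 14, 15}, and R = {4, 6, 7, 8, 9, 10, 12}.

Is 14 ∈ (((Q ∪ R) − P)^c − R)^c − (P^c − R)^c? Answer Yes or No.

Yes

14 ∈ Q and 14 ∉ R, so 14 ∈ Q ∪ R
14 ∈ (Q ∪ R) and 14 ∉ P, so 14 ∈ (Q ∪ R) − P
14 ∉ ((Q ∪ R) − P)^c since 14 ∈ ((Q ∪ R) − P)
14 ∉ ((Q ∪ R) − P)^c and 14 ∉ R, so 14 ∉ ((Q ∪ R) − P)^c − R
14 ∈ (((Q ∪ R) − P)^c − R)^c since 14 ∉ (((Q ∪ R) − P)^c − R)
14 ∉ P, so 14 ∈ P^c
14 ∈ P^c and 14 ∉ R, so 14 ∈ P^c − R
14 ∉ (P^c − R)^c since 14 ∈ (P^c − R)
14 ∈ (((Q ∪ R) − P)^c − R)^c and 14 ∉ (P^c − R)^c, so 14 ∈ (((Q ∪ R) − P)^c − R)^c − (P^c − R)^c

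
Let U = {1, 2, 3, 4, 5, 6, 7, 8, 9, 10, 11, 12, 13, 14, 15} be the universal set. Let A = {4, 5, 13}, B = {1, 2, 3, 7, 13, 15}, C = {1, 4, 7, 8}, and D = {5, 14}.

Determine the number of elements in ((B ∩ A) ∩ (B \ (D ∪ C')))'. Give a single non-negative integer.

B ∩ A = {13}
C' = {2, 3, 5, 6, 9, 10, 11, 12, 13, 14, 15}
D ∪ C' = {2, 3, 5, 6, 9, 10, 11, 12, 13, 14, 15}
B \ (D ∪ C') = {1, 7}
(B ∩ A) ∩ (B \ (D ∪ C')) = {}
((B ∩ A) ∩ (B \ (D ∪ C')))' = {1, 2, 3, 4, 5, 6, 7, 8, 9, 10, 11, 12, 13, 14, 15}
|((B ∩ A) ∩ (B \ (D ∪ C')))'| = 15

15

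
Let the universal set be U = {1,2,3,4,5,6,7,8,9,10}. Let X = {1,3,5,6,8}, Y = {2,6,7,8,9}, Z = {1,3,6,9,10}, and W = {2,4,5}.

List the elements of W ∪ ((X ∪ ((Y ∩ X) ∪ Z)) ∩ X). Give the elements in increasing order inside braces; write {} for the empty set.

{1,2,3,4,5,6,8}

Y ∩ X = {6,8}
(Y ∩ X) ∪ Z = {1,3,6,8,9,10}
X ∪ ((Y ∩ X) ∪ Z) = {1,3,5,6,8,9,10}
(X ∪ ((Y ∩ X) ∪ Z)) ∩ X = {1,3,5,6,8}
W ∪ ((X ∪ ((Y ∩ X) ∪ Z)) ∩ X) = {1,2,3,4,5,6,8}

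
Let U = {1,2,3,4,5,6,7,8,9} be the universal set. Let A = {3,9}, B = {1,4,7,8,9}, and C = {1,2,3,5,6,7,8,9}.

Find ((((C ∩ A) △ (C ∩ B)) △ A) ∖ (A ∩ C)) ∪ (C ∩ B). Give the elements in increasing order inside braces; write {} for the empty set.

C ∩ A = {3,9}
C ∩ B = {1,7,8,9}
(C ∩ A) △ (C ∩ B) = {1,3,7,8}
((C ∩ A) △ (C ∩ B)) △ A = {1,7,8,9}
A ∩ C = {3,9}
(((C ∩ A) △ (C ∩ B)) △ A) ∖ (A ∩ C) = {1,7,8}
((((C ∩ A) △ (C ∩ B)) △ A) ∖ (A ∩ C)) ∪ (C ∩ B) = {1,7,8,9}

{1,7,8,9}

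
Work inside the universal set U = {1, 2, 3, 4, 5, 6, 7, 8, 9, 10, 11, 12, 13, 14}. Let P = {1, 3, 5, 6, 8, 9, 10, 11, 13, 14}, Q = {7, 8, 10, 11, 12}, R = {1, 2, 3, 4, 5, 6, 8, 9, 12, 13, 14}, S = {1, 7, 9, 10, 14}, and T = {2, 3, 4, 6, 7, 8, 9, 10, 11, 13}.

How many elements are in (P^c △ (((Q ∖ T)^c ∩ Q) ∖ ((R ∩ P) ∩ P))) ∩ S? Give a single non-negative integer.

1

P^c = {2, 4, 7, 12}
Q ∖ T = {12}
(Q ∖ T)^c = {1, 2, 3, 4, 5, 6, 7, 8, 9, 10, 11, 13, 14}
(Q ∖ T)^c ∩ Q = {7, 8, 10, 11}
R ∩ P = {1, 3, 5, 6, 8, 9, 13, 14}
(R ∩ P) ∩ P = {1, 3, 5, 6, 8, 9, 13, 14}
((Q ∖ T)^c ∩ Q) ∖ ((R ∩ P) ∩ P) = {7, 10, 11}
P^c △ (((Q ∖ T)^c ∩ Q) ∖ ((R ∩ P) ∩ P)) = {2, 4, 10, 11, 12}
(P^c △ (((Q ∖ T)^c ∩ Q) ∖ ((R ∩ P) ∩ P))) ∩ S = {10}
|(P^c △ (((Q ∖ T)^c ∩ Q) ∖ ((R ∩ P) ∩ P))) ∩ S| = 1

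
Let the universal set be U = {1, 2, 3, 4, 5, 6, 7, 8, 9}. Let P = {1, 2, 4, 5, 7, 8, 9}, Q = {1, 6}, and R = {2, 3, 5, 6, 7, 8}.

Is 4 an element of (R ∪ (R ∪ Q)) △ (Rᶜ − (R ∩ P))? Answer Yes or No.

4 ∉ R and 4 ∉ Q, so 4 ∉ R ∪ Q
4 ∉ R and 4 ∉ (R ∪ Q), so 4 ∉ R ∪ (R ∪ Q)
4 ∉ R, so 4 ∈ Rᶜ
4 ∉ R and 4 ∈ P, so 4 ∉ R ∩ P
4 ∈ Rᶜ and 4 ∉ (R ∩ P), so 4 ∈ Rᶜ − (R ∩ P)
4 ∉ (R ∪ (R ∪ Q)) and 4 ∈ (Rᶜ − (R ∩ P)), so 4 ∈ (R ∪ (R ∪ Q)) △ (Rᶜ − (R ∩ P))

Yes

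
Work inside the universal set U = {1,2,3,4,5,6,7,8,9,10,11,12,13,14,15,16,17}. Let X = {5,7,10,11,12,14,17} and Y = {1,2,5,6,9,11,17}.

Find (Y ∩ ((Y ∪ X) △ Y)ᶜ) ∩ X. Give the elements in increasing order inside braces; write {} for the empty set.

Y ∪ X = {1,2,5,6,7,9,10,11,12,14,17}
(Y ∪ X) △ Y = {7,10,12,14}
((Y ∪ X) △ Y)ᶜ = {1,2,3,4,5,6,8,9,11,13,15,16,17}
Y ∩ ((Y ∪ X) △ Y)ᶜ = {1,2,5,6,9,11,17}
(Y ∩ ((Y ∪ X) △ Y)ᶜ) ∩ X = {5,11,17}

{5,11,17}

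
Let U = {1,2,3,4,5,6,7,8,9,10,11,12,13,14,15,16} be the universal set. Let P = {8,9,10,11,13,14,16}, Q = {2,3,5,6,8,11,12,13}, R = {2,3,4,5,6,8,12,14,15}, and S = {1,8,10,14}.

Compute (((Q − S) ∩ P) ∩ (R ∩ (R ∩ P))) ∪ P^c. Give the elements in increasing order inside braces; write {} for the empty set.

Q − S = {2,3,5,6,11,12,13}
(Q − S) ∩ P = {11,13}
R ∩ P = {8,14}
R ∩ (R ∩ P) = {8,14}
((Q − S) ∩ P) ∩ (R ∩ (R ∩ P)) = {}
P^c = {1,2,3,4,5,6,7,12,15}
(((Q − S) ∩ P) ∩ (R ∩ (R ∩ P))) ∪ P^c = {1,2,3,4,5,6,7,12,15}

{1,2,3,4,5,6,7,12,15}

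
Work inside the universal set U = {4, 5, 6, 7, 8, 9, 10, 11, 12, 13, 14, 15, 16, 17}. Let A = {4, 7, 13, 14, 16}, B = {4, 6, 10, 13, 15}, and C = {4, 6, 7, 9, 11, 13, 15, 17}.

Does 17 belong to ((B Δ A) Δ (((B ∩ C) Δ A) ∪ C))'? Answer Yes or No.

No

17 ∉ B and 17 ∉ A, so 17 ∉ B Δ A
17 ∉ B and 17 ∈ C, so 17 ∉ B ∩ C
17 ∉ (B ∩ C) and 17 ∉ A, so 17 ∉ (B ∩ C) Δ A
17 ∉ ((B ∩ C) Δ A) and 17 ∈ C, so 17 ∈ ((B ∩ C) Δ A) ∪ C
17 ∉ (B Δ A) and 17 ∈ (((B ∩ C) Δ A) ∪ C), so 17 ∈ (B Δ A) Δ (((B ∩ C) Δ A) ∪ C)
17 ∉ ((B Δ A) Δ (((B ∩ C) Δ A) ∪ C))' since 17 ∈ ((B Δ A) Δ (((B ∩ C) Δ A) ∪ C))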